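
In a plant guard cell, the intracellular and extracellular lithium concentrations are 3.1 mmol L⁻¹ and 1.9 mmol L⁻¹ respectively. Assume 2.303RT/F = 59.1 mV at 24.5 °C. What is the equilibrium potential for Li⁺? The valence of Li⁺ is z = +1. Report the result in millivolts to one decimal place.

E = (59.1/z) · log₁₀([Li⁺]_out/[Li⁺]_in) with z = +1.
= (59.1/1) · log₁₀(1.9/3.1) = 59.10 · log₁₀(0.6129)
= 59.10 · (-0.2126) = -12.57 mV

-12.6 mV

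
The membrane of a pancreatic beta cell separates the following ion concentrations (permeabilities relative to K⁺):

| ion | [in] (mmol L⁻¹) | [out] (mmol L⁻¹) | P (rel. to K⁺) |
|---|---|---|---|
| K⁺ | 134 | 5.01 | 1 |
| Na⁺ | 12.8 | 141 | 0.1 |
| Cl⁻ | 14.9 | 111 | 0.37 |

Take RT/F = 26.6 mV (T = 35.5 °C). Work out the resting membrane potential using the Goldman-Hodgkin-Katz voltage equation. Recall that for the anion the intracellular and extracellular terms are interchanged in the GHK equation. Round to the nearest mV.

-52 mV

Vm = 26.6 · ln[(Σ P·[cation]ₒ + Σ P·[anion]ᵢ) / (Σ P·[cation]ᵢ + Σ P·[anion]ₒ)]
Numerator = 1×5.01 + 0.1×141 + 0.37×14.9 = 24.62
Denominator = 1×134 + 0.1×12.8 + 0.37×111 = 176.3
Vm = 26.6 · ln(0.13963) = 26.6 × (-1.9688) = -52.37 mV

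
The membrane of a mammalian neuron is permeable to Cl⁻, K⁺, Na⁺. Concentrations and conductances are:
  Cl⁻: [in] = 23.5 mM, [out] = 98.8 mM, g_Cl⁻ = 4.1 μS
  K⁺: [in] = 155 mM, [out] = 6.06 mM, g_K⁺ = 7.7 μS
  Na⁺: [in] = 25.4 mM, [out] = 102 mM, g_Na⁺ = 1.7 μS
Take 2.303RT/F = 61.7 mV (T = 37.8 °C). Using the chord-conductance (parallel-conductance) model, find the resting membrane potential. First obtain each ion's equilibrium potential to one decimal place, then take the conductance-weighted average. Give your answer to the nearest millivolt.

E_Cl⁻ = (61.7/-1)·log₁₀(98.8/23.5) = -38.5 mV
E_K⁺ = (61.7/1)·log₁₀(6.06/155) = -86.9 mV
E_Na⁺ = (61.7/1)·log₁₀(102/25.4) = 37.3 mV
Vm = (Σ gᵢEᵢ)/(Σ gᵢ) = (4.1·-38.5 + 7.7·-86.9 + 1.7·37.3) / (4.1 + 7.7 + 1.7)
= -763.57 / 13.5 = -56.56 mV

-57 mV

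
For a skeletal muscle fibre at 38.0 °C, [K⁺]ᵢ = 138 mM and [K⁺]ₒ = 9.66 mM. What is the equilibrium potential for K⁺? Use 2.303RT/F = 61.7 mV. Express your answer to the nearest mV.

-71 mV

E = (61.7/z) · log₁₀([K⁺]_out/[K⁺]_in) with z = +1.
= (61.7/1) · log₁₀(9.66/138) = 61.70 · log₁₀(0.07)
= 61.70 · (-1.1549) = -71.26 mV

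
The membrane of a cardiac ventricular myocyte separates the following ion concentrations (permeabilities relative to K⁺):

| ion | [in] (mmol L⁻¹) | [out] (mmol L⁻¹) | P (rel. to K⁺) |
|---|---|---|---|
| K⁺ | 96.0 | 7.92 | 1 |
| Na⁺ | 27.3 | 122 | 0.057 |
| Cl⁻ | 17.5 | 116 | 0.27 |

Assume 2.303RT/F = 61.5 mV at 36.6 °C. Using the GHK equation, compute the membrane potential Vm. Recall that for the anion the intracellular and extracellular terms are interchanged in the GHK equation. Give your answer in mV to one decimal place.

Vm = 61.5 · log₁₀[(Σ P·[cation]ₒ + Σ P·[anion]ᵢ) / (Σ P·[cation]ᵢ + Σ P·[anion]ₒ)]
Numerator = 1×7.92 + 0.057×122 + 0.27×17.5 = 19.6
Denominator = 1×96.0 + 0.057×27.3 + 0.27×116 = 128.9
Vm = 61.5 · log₁₀(0.15208) = 61.5 × (-0.8179) = -50.30 mV

-50.3 mV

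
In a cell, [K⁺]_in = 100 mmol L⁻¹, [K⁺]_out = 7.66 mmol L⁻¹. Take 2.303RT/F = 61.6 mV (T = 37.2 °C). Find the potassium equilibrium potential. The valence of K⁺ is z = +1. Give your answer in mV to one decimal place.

E = (61.6/z) · log₁₀([K⁺]_out/[K⁺]_in) with z = +1.
= (61.6/1) · log₁₀(7.66/100) = 61.60 · log₁₀(0.0766)
= 61.60 · (-1.1158) = -68.73 mV

-68.7 mV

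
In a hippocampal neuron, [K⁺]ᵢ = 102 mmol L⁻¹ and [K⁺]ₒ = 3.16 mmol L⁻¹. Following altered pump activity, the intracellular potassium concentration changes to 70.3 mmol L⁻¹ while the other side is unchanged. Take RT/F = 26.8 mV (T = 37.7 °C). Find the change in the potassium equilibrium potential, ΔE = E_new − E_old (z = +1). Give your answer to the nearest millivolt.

10 mV

E_old = (26.8/1)·ln(3.16/102) = -93.11 mV
E_new = (26.8/1)·ln(3.16/70.3) = -83.14 mV
ΔE = -83.14 − (-93.11) = 9.97 mV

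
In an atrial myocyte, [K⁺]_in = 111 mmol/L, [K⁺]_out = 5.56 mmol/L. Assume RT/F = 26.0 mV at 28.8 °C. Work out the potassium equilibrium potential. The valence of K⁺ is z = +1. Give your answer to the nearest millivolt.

E = (26.0/z) · ln([K⁺]_out/[K⁺]_in) with z = +1.
= (26.0/1) · ln(5.56/111) = 26.00 · ln(0.05009)
= 26.00 · (-2.9939) = -77.84 mV

-78 mV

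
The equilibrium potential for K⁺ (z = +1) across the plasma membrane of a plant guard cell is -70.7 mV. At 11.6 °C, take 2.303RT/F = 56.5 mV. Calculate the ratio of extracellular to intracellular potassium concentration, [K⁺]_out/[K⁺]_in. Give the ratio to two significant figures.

log₁₀([out]/[in]) = E·z/(56.5) = -70.7 × 1 / 56.5 = -1.2513
[out]/[in] = 10^(-1.2513) = 0.05606

0.056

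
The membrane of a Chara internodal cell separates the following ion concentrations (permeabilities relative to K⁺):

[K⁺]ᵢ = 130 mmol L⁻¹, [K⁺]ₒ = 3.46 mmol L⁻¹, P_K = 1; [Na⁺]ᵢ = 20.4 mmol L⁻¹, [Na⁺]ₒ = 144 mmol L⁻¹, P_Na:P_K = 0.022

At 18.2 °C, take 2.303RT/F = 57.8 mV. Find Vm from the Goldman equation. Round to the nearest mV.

Vm = 57.8 · log₁₀[(Σ P·[cation]ₒ + Σ P·[anion]ᵢ) / (Σ P·[cation]ᵢ + Σ P·[anion]ₒ)]
Numerator = 1×3.46 + 0.022×144 = 6.628
Denominator = 1×130 + 0.022×20.4 = 130.4
Vm = 57.8 · log₁₀(0.050809) = 57.8 × (-1.2941) = -74.80 mV

-75 mV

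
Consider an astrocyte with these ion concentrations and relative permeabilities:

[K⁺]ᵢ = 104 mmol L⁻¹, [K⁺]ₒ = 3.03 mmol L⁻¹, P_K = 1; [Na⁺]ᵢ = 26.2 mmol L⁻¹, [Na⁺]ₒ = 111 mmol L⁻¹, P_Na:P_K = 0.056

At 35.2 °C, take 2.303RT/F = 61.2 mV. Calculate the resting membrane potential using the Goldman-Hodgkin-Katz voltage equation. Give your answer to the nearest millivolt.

-65 mV

Vm = 61.2 · log₁₀[(Σ P·[cation]ₒ + Σ P·[anion]ᵢ) / (Σ P·[cation]ᵢ + Σ P·[anion]ₒ)]
Numerator = 1×3.03 + 0.056×111 = 9.246
Denominator = 1×104 + 0.056×26.2 = 105.5
Vm = 61.2 · log₁₀(0.087667) = 61.2 × (-1.0572) = -64.70 mV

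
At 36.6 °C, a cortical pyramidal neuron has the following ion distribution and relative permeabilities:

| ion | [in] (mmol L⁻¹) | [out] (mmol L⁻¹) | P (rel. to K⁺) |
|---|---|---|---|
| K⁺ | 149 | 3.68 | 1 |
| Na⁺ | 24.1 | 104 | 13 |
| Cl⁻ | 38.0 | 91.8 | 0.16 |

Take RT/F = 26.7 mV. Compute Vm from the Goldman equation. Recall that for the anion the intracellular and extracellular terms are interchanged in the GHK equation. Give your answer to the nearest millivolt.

Vm = 26.7 · ln[(Σ P·[cation]ₒ + Σ P·[anion]ᵢ) / (Σ P·[cation]ᵢ + Σ P·[anion]ₒ)]
Numerator = 1×3.68 + 13×104 + 0.16×38.0 = 1362
Denominator = 1×149 + 13×24.1 + 0.16×91.8 = 477
Vm = 26.7 · ln(2.8549) = 26.7 × (1.0490) = 28.01 mV

28 mV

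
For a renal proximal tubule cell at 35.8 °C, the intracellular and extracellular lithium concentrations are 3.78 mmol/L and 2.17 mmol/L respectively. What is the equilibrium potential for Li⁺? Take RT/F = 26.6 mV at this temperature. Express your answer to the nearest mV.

E = (26.6/z) · ln([Li⁺]_out/[Li⁺]_in) with z = +1.
= (26.6/1) · ln(2.17/3.78) = 26.60 · ln(0.5741)
= 26.60 · (-0.5550) = -14.76 mV

-15 mV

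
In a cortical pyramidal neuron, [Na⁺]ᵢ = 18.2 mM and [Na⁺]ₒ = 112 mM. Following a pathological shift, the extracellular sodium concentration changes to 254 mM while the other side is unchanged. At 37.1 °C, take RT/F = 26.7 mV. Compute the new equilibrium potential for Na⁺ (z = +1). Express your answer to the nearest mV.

After the shift: [Na⁺]_out = 254, [Na⁺]_in = 18.2 mM.
E_new = (26.7/1)·ln(254/18.2) = 26.70 · (2.6359) = 70.38 mV

70 mV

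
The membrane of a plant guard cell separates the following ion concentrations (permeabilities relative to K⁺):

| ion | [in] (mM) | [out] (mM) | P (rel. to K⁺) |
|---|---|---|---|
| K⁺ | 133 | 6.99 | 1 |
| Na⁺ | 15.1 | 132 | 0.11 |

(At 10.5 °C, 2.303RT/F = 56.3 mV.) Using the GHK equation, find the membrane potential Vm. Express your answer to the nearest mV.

-45 mV

Vm = 56.3 · log₁₀[(Σ P·[cation]ₒ + Σ P·[anion]ᵢ) / (Σ P·[cation]ᵢ + Σ P·[anion]ₒ)]
Numerator = 1×6.99 + 0.11×132 = 21.51
Denominator = 1×133 + 0.11×15.1 = 134.7
Vm = 56.3 · log₁₀(0.15973) = 56.3 × (-0.7966) = -44.85 mV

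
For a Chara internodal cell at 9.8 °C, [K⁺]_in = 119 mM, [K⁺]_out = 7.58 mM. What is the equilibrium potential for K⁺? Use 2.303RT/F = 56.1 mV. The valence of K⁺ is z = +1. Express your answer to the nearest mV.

E = (56.1/z) · log₁₀([K⁺]_out/[K⁺]_in) with z = +1.
= (56.1/1) · log₁₀(7.58/119) = 56.10 · log₁₀(0.0637)
= 56.10 · (-1.1959) = -67.09 mV

-67 mV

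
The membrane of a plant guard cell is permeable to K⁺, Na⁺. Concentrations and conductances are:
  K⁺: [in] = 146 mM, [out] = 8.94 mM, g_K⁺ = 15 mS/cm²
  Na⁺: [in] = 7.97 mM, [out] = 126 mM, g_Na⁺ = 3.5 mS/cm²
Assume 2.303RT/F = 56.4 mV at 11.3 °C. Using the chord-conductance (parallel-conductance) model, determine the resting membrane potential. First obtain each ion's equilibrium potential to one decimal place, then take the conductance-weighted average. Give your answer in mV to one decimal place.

-42.7 mV

E_K⁺ = (56.4/1)·log₁₀(8.94/146) = -68.4 mV
E_Na⁺ = (56.4/1)·log₁₀(126/7.97) = 67.6 mV
Vm = (Σ gᵢEᵢ)/(Σ gᵢ) = (15·-68.4 + 3.5·67.6) / (15 + 3.5)
= -789.40 / 18.5 = -42.67 mV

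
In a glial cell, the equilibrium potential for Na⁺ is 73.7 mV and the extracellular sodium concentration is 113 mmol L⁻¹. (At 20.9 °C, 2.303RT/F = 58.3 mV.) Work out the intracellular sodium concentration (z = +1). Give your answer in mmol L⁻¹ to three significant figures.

Nernst: E = (58.3/1) · log₁₀([out]/[in]), so log₁₀([out]/[in]) = 73.7 × 1 / 58.3 = 1.2642.
[out]/[in] = 10^(1.2642) = 18.37.
[in] = 113 / 18.37 = 6.151 mmol L⁻¹.

6.15 mmol L⁻¹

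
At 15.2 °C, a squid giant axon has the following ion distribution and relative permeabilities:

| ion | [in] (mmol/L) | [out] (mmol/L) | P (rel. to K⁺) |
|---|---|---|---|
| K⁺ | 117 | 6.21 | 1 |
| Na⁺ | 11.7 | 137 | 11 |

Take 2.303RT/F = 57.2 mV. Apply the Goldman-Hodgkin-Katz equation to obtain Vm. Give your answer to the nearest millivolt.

Vm = 57.2 · log₁₀[(Σ P·[cation]ₒ + Σ P·[anion]ᵢ) / (Σ P·[cation]ᵢ + Σ P·[anion]ₒ)]
Numerator = 1×6.21 + 11×137 = 1513
Denominator = 1×117 + 11×11.7 = 245.7
Vm = 57.2 · log₁₀(6.1588) = 57.2 × (0.7895) = 45.16 mV

45 mV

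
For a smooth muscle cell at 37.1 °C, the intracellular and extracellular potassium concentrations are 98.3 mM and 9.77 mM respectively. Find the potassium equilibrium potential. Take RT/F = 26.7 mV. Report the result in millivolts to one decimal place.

-61.6 mV

E = (26.7/z) · ln([K⁺]_out/[K⁺]_in) with z = +1.
= (26.7/1) · ln(9.77/98.3) = 26.70 · ln(0.09939)
= 26.70 · (-2.3087) = -61.64 mV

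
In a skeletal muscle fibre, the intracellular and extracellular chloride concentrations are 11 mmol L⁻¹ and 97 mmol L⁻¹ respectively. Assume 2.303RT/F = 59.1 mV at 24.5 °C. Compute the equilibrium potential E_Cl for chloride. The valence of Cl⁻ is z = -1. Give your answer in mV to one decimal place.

-55.9 mV

E = (59.1/z) · log₁₀([Cl⁻]_out/[Cl⁻]_in) with z = -1.
For an anion, dividing by z = -1 reverses the sign.
= (59.1/-1) · log₁₀(97/11) = -59.10 · log₁₀(8.818)
= -59.10 · (0.9454) = -55.87 mV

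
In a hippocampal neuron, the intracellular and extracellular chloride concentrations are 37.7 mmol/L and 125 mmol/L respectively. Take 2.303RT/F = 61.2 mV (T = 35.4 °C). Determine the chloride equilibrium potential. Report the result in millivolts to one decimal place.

-31.9 mV

E = (61.2/z) · log₁₀([Cl⁻]_out/[Cl⁻]_in) with z = -1.
For an anion, dividing by z = -1 reverses the sign.
= (61.2/-1) · log₁₀(125/37.7) = -61.20 · log₁₀(3.316)
= -61.20 · (0.5206) = -31.86 mV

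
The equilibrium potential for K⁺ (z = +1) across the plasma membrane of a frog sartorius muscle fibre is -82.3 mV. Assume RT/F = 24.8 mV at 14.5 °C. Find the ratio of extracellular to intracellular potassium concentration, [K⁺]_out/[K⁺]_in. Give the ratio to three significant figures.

0.0362

ln([out]/[in]) = E·z/(24.8) = -82.3 × 1 / 24.8 = -3.3185
[out]/[in] = e^(-3.3185) = 0.03621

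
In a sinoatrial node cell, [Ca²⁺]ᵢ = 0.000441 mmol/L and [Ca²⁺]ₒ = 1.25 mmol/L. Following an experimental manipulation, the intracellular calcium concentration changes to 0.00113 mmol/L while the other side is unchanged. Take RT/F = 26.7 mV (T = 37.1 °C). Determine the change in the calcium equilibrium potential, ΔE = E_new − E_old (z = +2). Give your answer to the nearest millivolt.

E_old = (26.7/2)·ln(1.25/0.000441) = 106.13 mV
E_new = (26.7/2)·ln(1.25/0.00113) = 93.57 mV
ΔE = 93.57 − (106.13) = -12.56 mV

-13 mV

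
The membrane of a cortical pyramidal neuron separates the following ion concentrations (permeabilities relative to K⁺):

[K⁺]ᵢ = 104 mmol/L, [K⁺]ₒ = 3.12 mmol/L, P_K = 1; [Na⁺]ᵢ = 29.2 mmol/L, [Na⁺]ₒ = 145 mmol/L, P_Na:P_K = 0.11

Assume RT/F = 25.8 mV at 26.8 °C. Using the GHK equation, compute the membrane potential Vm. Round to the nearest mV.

Vm = 25.8 · ln[(Σ P·[cation]ₒ + Σ P·[anion]ᵢ) / (Σ P·[cation]ᵢ + Σ P·[anion]ₒ)]
Numerator = 1×3.12 + 0.11×145 = 19.07
Denominator = 1×104 + 0.11×29.2 = 107.2
Vm = 25.8 · ln(0.17787) = 25.8 × (-1.7267) = -44.55 mV

-45 mV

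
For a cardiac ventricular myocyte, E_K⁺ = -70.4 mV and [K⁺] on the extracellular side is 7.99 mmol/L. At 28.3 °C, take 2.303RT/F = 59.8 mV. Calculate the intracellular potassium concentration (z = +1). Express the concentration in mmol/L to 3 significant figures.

Nernst: E = (59.8/1) · log₁₀([out]/[in]), so log₁₀([out]/[in]) = -70.4 × 1 / 59.8 = -1.1773.
[out]/[in] = 10^(-1.1773) = 0.06649.
[in] = 7.99 / 0.06649 = 120.2 mmol/L.

120 mmol/L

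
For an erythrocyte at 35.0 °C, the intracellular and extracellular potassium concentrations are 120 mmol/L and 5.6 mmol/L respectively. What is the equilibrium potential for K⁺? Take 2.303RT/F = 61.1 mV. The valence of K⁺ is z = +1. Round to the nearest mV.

-81 mV

E = (61.1/z) · log₁₀([K⁺]_out/[K⁺]_in) with z = +1.
= (61.1/1) · log₁₀(5.6/120) = 61.10 · log₁₀(0.04667)
= 61.10 · (-1.3310) = -81.32 mV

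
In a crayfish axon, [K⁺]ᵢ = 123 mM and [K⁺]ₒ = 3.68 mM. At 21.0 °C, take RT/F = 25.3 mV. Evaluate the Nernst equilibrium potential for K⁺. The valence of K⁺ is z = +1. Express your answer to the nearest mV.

-89 mV

E = (25.3/z) · ln([K⁺]_out/[K⁺]_in) with z = +1.
= (25.3/1) · ln(3.68/123) = 25.30 · ln(0.02992)
= 25.30 · (-3.5093) = -88.78 mV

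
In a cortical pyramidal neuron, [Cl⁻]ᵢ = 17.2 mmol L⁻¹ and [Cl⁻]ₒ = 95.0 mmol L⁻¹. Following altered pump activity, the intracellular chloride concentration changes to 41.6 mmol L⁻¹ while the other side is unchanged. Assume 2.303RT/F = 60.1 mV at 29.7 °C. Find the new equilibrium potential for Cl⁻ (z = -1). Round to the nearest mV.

-22 mV

After the shift: [Cl⁻]_out = 95.0, [Cl⁻]_in = 41.6 mmol L⁻¹.
E_new = (60.1/-1)·log₁₀(95.0/41.6) = -60.10 · (0.3586) = -21.55 mV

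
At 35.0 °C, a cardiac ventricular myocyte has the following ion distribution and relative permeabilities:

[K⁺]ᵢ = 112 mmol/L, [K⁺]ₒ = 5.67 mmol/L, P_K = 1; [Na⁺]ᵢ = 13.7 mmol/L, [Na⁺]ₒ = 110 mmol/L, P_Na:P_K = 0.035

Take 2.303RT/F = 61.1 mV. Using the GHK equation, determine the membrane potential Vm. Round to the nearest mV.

Vm = 61.1 · log₁₀[(Σ P·[cation]ₒ + Σ P·[anion]ᵢ) / (Σ P·[cation]ᵢ + Σ P·[anion]ₒ)]
Numerator = 1×5.67 + 0.035×110 = 9.52
Denominator = 1×112 + 0.035×13.7 = 112.5
Vm = 61.1 · log₁₀(0.084638) = 61.1 × (-1.0724) = -65.53 mV

-66 mV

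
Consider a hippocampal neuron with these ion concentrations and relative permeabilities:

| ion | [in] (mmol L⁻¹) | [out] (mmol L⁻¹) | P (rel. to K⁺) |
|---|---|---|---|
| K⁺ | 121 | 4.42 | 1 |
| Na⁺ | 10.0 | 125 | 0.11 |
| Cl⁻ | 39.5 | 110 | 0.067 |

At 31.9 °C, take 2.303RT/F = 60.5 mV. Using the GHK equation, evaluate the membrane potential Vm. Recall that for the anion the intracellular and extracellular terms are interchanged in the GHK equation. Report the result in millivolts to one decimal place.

-48.0 mV

Vm = 60.5 · log₁₀[(Σ P·[cation]ₒ + Σ P·[anion]ᵢ) / (Σ P·[cation]ᵢ + Σ P·[anion]ₒ)]
Numerator = 1×4.42 + 0.11×125 + 0.067×39.5 = 20.82
Denominator = 1×121 + 0.11×10.0 + 0.067×110 = 129.5
Vm = 60.5 · log₁₀(0.16078) = 60.5 × (-0.7938) = -48.02 mV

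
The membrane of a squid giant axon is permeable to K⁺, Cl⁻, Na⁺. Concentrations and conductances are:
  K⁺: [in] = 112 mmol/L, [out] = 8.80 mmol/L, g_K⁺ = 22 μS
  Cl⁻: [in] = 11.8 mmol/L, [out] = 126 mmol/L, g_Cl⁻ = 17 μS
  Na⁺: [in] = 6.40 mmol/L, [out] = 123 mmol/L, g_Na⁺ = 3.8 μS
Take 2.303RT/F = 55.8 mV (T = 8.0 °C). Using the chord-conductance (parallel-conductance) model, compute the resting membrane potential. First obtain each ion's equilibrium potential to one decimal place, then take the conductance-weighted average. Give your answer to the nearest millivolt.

-48 mV

E_K⁺ = (55.8/1)·log₁₀(8.80/112) = -61.6 mV
E_Cl⁻ = (55.8/-1)·log₁₀(126/11.8) = -57.4 mV
E_Na⁺ = (55.8/1)·log₁₀(123/6.40) = 71.6 mV
Vm = (Σ gᵢEᵢ)/(Σ gᵢ) = (22·-61.6 + 17·-57.4 + 3.8·71.6) / (22 + 17 + 3.8)
= -2058.92 / 42.8 = -48.11 mV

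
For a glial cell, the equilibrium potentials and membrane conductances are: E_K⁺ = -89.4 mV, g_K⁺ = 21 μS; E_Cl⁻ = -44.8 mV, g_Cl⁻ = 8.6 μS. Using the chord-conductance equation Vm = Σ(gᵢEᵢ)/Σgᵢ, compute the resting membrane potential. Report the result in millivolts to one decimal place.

Σ gᵢEᵢ = 21·(-89.4) + 8.6·(-44.8) = -2262.68
Σ gᵢ = 21 + 8.6 = 29.6
Vm = -2262.68 / 29.6 = -76.44 mV

-76.4 mV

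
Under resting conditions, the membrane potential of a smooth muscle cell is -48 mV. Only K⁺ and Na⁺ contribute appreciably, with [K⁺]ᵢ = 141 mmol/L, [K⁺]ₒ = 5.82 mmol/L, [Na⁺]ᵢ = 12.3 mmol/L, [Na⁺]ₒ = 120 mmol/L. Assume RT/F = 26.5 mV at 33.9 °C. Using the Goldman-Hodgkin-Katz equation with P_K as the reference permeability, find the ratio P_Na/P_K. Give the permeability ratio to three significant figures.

Let α = P_Na/P_K. GHK: Vm = 26.5·ln[(Kₒ + α·Naₒ)/(Kᵢ + α·Naᵢ)].
e^(Vm/26.5) = e^(-48.0/26.5) = 0.16344
So 0.16344·(Kᵢ + α·Naᵢ) = Kₒ + α·Naₒ → α = (0.16344·141.0 − 5.82) / (120.0 − 0.16344·12.3)
α = (23.04 − 5.82) / (120.0 − 2.01) = 17.22/118 = 0.146

0.146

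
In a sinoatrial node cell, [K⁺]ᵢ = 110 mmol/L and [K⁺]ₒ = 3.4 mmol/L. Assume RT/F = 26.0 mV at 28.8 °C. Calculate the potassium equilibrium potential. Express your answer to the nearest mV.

-90 mV

E = (26.0/z) · ln([K⁺]_out/[K⁺]_in) with z = +1.
= (26.0/1) · ln(3.4/110) = 26.00 · ln(0.03091)
= 26.00 · (-3.4767) = -90.39 mV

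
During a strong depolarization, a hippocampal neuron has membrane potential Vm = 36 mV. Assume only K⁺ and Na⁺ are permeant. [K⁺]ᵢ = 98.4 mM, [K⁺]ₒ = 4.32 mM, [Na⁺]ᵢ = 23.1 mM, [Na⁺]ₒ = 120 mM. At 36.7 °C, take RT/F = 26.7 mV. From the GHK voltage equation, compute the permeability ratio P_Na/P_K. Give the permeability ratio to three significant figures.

Let α = P_Na/P_K. GHK: Vm = 26.7·ln[(Kₒ + α·Naₒ)/(Kᵢ + α·Naᵢ)].
e^(Vm/26.7) = e^(36.0/26.7) = 3.8509
So 3.8509·(Kᵢ + α·Naᵢ) = Kₒ + α·Naₒ → α = (3.8509·98.4 − 4.32) / (120.0 − 3.8509·23.1)
α = (378.9 − 4.32) / (120.0 − 88.96) = 374.6/31.04 = 12.07

12.1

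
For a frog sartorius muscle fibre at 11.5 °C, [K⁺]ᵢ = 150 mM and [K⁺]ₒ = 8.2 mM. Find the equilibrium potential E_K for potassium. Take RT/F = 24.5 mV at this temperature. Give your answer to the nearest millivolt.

E = (24.5/z) · ln([K⁺]_out/[K⁺]_in) with z = +1.
= (24.5/1) · ln(8.2/150) = 24.50 · ln(0.05467)
= 24.50 · (-2.9065) = -71.21 mV

-71 mV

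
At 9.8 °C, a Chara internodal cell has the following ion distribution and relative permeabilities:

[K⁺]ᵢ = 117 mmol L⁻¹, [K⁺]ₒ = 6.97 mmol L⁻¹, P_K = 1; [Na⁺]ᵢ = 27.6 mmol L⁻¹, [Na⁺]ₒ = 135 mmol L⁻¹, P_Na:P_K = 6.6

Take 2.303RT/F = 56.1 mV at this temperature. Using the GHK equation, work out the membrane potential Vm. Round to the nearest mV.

Vm = 56.1 · log₁₀[(Σ P·[cation]ₒ + Σ P·[anion]ᵢ) / (Σ P·[cation]ᵢ + Σ P·[anion]ₒ)]
Numerator = 1×6.97 + 6.6×135 = 898
Denominator = 1×117 + 6.6×27.6 = 299.2
Vm = 56.1 · log₁₀(3.0016) = 56.1 × (0.4774) = 26.78 mV

27 mV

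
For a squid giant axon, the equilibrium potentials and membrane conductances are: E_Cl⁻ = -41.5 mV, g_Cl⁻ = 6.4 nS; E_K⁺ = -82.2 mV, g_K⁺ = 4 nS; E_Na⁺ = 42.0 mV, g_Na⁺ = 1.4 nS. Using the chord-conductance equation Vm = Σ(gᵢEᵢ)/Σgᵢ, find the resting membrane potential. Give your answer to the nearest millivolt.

Σ gᵢEᵢ = 6.4·(-41.5) + 4·(-82.2) + 1.4·(42.0) = -535.60
Σ gᵢ = 6.4 + 4 + 1.4 = 11.8
Vm = -535.60 / 11.8 = -45.39 mV

-45 mV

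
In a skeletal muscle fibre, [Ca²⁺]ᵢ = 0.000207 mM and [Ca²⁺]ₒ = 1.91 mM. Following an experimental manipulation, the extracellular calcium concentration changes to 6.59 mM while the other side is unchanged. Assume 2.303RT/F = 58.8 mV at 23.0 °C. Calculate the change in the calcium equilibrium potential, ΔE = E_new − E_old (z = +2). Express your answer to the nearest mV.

E_old = (58.8/2)·log₁₀(1.91/0.000207) = 116.57 mV
E_new = (58.8/2)·log₁₀(6.59/0.000207) = 132.39 mV
ΔE = 132.39 − (116.57) = 15.81 mV

16 mV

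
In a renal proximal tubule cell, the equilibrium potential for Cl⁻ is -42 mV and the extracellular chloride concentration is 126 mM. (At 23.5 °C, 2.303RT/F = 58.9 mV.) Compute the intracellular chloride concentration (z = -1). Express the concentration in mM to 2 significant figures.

24 mM

Nernst: E = (58.9/-1) · log₁₀([out]/[in]), so log₁₀([out]/[in]) = -42.0 × -1 / 58.9 = 0.7131.
[out]/[in] = 10^(0.7131) = 5.165.
[in] = 126 / 5.165 = 24.39 mM.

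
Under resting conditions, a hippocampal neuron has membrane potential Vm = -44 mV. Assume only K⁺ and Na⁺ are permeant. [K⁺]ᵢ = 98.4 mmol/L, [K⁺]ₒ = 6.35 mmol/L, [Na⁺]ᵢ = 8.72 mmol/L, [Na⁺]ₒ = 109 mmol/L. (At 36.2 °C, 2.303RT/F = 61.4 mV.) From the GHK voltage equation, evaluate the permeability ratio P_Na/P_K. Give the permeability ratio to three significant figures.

Let α = P_Na/P_K. GHK: Vm = 61.4·log₁₀[(Kₒ + α·Naₒ)/(Kᵢ + α·Naᵢ)].
10^(Vm/61.4) = 10^(-44.0/61.4) = 0.19204
So 0.19204·(Kᵢ + α·Naᵢ) = Kₒ + α·Naₒ → α = (0.19204·98.4 − 6.35) / (109.0 − 0.19204·8.72)
α = (18.9 − 6.35) / (109.0 − 1.675) = 12.55/107.3 = 0.1169

0.117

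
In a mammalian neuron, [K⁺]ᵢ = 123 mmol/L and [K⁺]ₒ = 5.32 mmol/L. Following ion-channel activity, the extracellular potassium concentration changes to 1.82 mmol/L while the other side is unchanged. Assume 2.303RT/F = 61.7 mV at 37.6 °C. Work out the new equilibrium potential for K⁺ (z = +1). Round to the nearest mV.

-113 mV

After the shift: [K⁺]_out = 1.82, [K⁺]_in = 123 mmol/L.
E_new = (61.7/1)·log₁₀(1.82/123) = 61.70 · (-1.8298) = -112.90 mV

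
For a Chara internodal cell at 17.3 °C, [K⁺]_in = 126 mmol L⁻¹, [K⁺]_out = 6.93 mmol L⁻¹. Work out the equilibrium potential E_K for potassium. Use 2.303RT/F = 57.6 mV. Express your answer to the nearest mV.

-73 mV

E = (57.6/z) · log₁₀([K⁺]_out/[K⁺]_in) with z = +1.
= (57.6/1) · log₁₀(6.93/126) = 57.60 · log₁₀(0.055)
= 57.60 · (-1.2596) = -72.56 mV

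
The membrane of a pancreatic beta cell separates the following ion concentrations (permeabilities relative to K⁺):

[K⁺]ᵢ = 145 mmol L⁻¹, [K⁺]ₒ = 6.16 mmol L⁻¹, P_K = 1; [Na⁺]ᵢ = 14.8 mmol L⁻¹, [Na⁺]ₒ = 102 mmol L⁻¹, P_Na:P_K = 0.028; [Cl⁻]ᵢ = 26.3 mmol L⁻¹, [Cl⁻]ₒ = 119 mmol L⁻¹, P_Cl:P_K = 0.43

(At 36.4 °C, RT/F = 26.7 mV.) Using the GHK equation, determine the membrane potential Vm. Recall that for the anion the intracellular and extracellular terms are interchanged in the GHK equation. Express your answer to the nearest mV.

-61 mV

Vm = 26.7 · ln[(Σ P·[cation]ₒ + Σ P·[anion]ᵢ) / (Σ P·[cation]ᵢ + Σ P·[anion]ₒ)]
Numerator = 1×6.16 + 0.028×102 + 0.43×26.3 = 20.32
Denominator = 1×145 + 0.028×14.8 + 0.43×119 = 196.6
Vm = 26.7 · ln(0.10339) = 26.7 × (-2.2692) = -60.59 mV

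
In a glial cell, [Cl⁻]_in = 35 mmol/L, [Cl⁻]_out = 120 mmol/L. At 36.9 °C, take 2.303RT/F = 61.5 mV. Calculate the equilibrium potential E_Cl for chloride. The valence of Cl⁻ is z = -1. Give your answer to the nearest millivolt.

-33 mV

E = (61.5/z) · log₁₀([Cl⁻]_out/[Cl⁻]_in) with z = -1.
For an anion, dividing by z = -1 reverses the sign.
= (61.5/-1) · log₁₀(120/35) = -61.50 · log₁₀(3.429)
= -61.50 · (0.5351) = -32.91 mV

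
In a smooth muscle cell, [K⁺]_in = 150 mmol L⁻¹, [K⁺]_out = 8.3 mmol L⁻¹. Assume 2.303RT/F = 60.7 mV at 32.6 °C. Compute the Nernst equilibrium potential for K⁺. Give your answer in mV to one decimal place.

-76.3 mV

E = (60.7/z) · log₁₀([K⁺]_out/[K⁺]_in) with z = +1.
= (60.7/1) · log₁₀(8.3/150) = 60.70 · log₁₀(0.05533)
= 60.70 · (-1.2570) = -76.30 mV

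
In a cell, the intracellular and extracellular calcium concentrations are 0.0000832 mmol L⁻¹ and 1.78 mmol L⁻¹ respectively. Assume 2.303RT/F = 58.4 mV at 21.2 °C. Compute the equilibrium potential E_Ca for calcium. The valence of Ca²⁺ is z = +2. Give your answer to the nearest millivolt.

E = (58.4/z) · log₁₀([Ca²⁺]_out/[Ca²⁺]_in) with z = +2.
= (58.4/2) · log₁₀(1.78/0.0000832) = 29.20 · log₁₀(2.139e+04)
= 29.20 · (4.3303) = 126.44 mV

126 mV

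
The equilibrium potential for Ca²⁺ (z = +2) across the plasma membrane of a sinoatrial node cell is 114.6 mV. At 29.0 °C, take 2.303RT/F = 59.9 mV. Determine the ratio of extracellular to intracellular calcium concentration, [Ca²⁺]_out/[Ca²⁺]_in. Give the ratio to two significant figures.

6700

log₁₀([out]/[in]) = E·z/(59.9) = 114.6 × 2 / 59.9 = 3.8264
[out]/[in] = 10^(3.8264) = 6705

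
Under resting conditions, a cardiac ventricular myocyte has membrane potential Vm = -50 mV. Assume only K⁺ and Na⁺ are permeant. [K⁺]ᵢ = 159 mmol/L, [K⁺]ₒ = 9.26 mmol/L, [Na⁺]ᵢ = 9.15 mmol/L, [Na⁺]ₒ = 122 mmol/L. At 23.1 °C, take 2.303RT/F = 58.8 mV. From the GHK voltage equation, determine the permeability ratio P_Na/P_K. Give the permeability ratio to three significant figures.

Let α = P_Na/P_K. GHK: Vm = 58.8·log₁₀[(Kₒ + α·Naₒ)/(Kᵢ + α·Naᵢ)].
10^(Vm/58.8) = 10^(-50.0/58.8) = 0.14114
So 0.14114·(Kᵢ + α·Naᵢ) = Kₒ + α·Naₒ → α = (0.14114·159.0 − 9.26) / (122.0 − 0.14114·9.15)
α = (22.44 − 9.26) / (122.0 − 1.291) = 13.18/120.7 = 0.1092

0.109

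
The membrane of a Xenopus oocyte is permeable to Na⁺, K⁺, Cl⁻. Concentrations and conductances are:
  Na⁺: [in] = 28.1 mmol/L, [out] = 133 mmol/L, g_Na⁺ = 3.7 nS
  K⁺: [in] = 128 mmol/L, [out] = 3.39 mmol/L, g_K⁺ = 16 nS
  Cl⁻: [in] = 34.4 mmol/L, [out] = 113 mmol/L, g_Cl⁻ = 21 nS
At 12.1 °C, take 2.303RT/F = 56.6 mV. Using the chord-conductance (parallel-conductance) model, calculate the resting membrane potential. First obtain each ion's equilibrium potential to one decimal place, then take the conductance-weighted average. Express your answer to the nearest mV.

-47 mV

E_Na⁺ = (56.6/1)·log₁₀(133/28.1) = 38.2 mV
E_K⁺ = (56.6/1)·log₁₀(3.39/128) = -89.3 mV
E_Cl⁻ = (56.6/-1)·log₁₀(113/34.4) = -29.2 mV
Vm = (Σ gᵢEᵢ)/(Σ gᵢ) = (3.7·38.2 + 16·-89.3 + 21·-29.2) / (3.7 + 16 + 21)
= -1900.66 / 40.7 = -46.70 mV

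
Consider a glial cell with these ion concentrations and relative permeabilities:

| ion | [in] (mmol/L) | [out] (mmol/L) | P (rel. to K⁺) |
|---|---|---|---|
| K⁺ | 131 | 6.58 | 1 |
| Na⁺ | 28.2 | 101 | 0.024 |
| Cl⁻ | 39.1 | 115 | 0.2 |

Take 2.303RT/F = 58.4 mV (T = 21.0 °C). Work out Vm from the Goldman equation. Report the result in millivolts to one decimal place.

-56.3 mV

Vm = 58.4 · log₁₀[(Σ P·[cation]ₒ + Σ P·[anion]ᵢ) / (Σ P·[cation]ᵢ + Σ P·[anion]ₒ)]
Numerator = 1×6.58 + 0.024×101 + 0.2×39.1 = 16.82
Denominator = 1×131 + 0.024×28.2 + 0.2×115 = 154.7
Vm = 58.4 · log₁₀(0.10877) = 58.4 × (-0.9635) = -56.27 mV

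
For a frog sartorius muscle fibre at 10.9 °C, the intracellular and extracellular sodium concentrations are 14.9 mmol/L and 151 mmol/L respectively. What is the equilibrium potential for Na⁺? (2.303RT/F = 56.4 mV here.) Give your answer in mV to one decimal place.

56.7 mV

E = (56.4/z) · log₁₀([Na⁺]_out/[Na⁺]_in) with z = +1.
= (56.4/1) · log₁₀(151/14.9) = 56.40 · log₁₀(10.13)
= 56.40 · (1.0058) = 56.73 mV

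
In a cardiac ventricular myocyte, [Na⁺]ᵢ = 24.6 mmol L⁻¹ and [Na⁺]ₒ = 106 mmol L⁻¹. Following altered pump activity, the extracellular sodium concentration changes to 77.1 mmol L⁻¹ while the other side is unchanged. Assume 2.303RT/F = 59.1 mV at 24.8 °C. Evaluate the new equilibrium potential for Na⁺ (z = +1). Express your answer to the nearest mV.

29 mV

After the shift: [Na⁺]_out = 77.1, [Na⁺]_in = 24.6 mmol L⁻¹.
E_new = (59.1/1)·log₁₀(77.1/24.6) = 59.10 · (0.4961) = 29.32 mV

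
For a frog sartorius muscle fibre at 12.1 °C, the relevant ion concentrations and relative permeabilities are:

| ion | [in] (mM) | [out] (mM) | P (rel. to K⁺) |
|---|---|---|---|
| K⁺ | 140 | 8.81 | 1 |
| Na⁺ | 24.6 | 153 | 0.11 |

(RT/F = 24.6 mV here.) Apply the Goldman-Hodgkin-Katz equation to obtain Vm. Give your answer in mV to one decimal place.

-42.2 mV

Vm = 24.6 · ln[(Σ P·[cation]ₒ + Σ P·[anion]ᵢ) / (Σ P·[cation]ᵢ + Σ P·[anion]ₒ)]
Numerator = 1×8.81 + 0.11×153 = 25.64
Denominator = 1×140 + 0.11×24.6 = 142.7
Vm = 24.6 · ln(0.17967) = 24.6 × (-1.7166) = -42.23 mV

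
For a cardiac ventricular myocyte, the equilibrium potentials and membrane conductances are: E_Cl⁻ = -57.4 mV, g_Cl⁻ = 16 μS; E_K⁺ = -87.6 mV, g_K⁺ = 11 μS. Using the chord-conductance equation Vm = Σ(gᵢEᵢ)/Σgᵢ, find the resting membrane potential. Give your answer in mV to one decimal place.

Σ gᵢEᵢ = 16·(-57.4) + 11·(-87.6) = -1882.00
Σ gᵢ = 16 + 11 = 27
Vm = -1882.00 / 27 = -69.70 mV

-69.7 mV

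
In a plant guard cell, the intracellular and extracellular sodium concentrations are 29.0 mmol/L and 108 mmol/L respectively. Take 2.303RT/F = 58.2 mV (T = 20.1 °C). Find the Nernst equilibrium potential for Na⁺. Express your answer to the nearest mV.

33 mV

E = (58.2/z) · log₁₀([Na⁺]_out/[Na⁺]_in) with z = +1.
= (58.2/1) · log₁₀(108/29.0) = 58.20 · log₁₀(3.724)
= 58.20 · (0.5710) = 33.23 mV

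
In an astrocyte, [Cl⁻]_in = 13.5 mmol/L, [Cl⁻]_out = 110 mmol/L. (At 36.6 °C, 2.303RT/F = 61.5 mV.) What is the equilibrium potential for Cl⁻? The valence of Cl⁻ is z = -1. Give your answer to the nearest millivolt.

-56 mV

E = (61.5/z) · log₁₀([Cl⁻]_out/[Cl⁻]_in) with z = -1.
For an anion, dividing by z = -1 reverses the sign.
= (61.5/-1) · log₁₀(110/13.5) = -61.50 · log₁₀(8.148)
= -61.50 · (0.9111) = -56.03 mV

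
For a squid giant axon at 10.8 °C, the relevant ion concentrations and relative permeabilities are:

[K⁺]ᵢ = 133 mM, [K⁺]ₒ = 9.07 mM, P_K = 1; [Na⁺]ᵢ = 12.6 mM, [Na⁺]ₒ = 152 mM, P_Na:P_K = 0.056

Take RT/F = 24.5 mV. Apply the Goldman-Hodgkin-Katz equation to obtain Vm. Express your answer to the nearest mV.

Vm = 24.5 · ln[(Σ P·[cation]ₒ + Σ P·[anion]ᵢ) / (Σ P·[cation]ᵢ + Σ P·[anion]ₒ)]
Numerator = 1×9.07 + 0.056×152 = 17.58
Denominator = 1×133 + 0.056×12.6 = 133.7
Vm = 24.5 · ln(0.1315) = 24.5 × (-2.0288) = -49.70 mV

-50 mV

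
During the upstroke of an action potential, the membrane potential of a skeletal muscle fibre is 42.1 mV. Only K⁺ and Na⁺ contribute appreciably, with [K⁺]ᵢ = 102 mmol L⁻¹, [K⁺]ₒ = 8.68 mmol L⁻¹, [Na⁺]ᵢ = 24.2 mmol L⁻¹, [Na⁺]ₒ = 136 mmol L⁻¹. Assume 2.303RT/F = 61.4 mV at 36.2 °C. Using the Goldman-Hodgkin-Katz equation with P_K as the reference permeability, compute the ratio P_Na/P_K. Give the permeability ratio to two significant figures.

26

Let α = P_Na/P_K. GHK: Vm = 61.4·log₁₀[(Kₒ + α·Naₒ)/(Kᵢ + α·Naᵢ)].
10^(Vm/61.4) = 10^(42.1/61.4) = 4.8492
So 4.8492·(Kᵢ + α·Naᵢ) = Kₒ + α·Naₒ → α = (4.8492·102.0 − 8.68) / (136.0 − 4.8492·24.2)
α = (494.6 − 8.68) / (136.0 − 117.4) = 485.9/18.65 = 26.06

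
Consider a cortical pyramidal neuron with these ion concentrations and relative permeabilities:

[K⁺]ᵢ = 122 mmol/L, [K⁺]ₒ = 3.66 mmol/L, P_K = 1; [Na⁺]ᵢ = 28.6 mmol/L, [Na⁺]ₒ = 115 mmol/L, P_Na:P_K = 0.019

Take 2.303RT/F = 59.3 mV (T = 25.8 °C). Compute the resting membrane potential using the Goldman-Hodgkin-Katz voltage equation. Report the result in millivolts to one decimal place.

-78.4 mV

Vm = 59.3 · log₁₀[(Σ P·[cation]ₒ + Σ P·[anion]ᵢ) / (Σ P·[cation]ᵢ + Σ P·[anion]ₒ)]
Numerator = 1×3.66 + 0.019×115 = 5.845
Denominator = 1×122 + 0.019×28.6 = 122.5
Vm = 59.3 · log₁₀(0.047697) = 59.3 × (-1.3215) = -78.37 mV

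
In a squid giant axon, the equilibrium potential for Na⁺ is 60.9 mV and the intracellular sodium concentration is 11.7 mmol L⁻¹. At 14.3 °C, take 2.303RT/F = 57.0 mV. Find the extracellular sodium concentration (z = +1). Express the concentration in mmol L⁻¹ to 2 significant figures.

Nernst: E = (57.0/1) · log₁₀([out]/[in]), so log₁₀([out]/[in]) = 60.9 × 1 / 57.0 = 1.0684.
[out]/[in] = 10^(1.0684) = 11.71.
[out] = 11.71 × 11.7 = 137 mmol L⁻¹.

140 mmol L⁻¹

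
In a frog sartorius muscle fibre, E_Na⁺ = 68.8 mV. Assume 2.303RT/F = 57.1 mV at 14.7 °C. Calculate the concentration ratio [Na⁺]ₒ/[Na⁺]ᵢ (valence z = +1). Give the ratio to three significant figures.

log₁₀([out]/[in]) = E·z/(57.1) = 68.8 × 1 / 57.1 = 1.2049
[out]/[in] = 10^(1.2049) = 16.03

16.0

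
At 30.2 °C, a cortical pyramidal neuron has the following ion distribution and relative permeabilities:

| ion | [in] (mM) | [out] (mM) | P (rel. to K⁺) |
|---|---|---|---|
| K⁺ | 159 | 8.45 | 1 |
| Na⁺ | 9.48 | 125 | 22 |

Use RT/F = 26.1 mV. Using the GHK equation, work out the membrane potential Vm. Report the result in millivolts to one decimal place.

52.6 mV

Vm = 26.1 · ln[(Σ P·[cation]ₒ + Σ P·[anion]ᵢ) / (Σ P·[cation]ᵢ + Σ P·[anion]ₒ)]
Numerator = 1×8.45 + 22×125 = 2758
Denominator = 1×159 + 22×9.48 = 367.6
Vm = 26.1 · ln(7.5048) = 26.1 × (2.0155) = 52.61 mV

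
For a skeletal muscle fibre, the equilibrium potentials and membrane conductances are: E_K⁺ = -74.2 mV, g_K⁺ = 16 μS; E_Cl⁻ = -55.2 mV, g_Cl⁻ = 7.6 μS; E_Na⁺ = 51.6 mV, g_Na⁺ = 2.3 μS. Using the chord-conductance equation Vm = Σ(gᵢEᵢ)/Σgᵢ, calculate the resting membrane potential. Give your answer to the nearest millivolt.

-57 mV

Σ gᵢEᵢ = 16·(-74.2) + 7.6·(-55.2) + 2.3·(51.6) = -1488.04
Σ gᵢ = 16 + 7.6 + 2.3 = 25.9
Vm = -1488.04 / 25.9 = -57.45 mV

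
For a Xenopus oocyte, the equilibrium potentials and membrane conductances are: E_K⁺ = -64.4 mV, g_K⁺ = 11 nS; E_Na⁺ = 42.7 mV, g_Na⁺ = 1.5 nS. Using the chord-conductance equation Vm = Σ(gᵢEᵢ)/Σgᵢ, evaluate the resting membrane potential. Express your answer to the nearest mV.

-52 mV

Σ gᵢEᵢ = 11·(-64.4) + 1.5·(42.7) = -644.35
Σ gᵢ = 11 + 1.5 = 12.5
Vm = -644.35 / 12.5 = -51.55 mV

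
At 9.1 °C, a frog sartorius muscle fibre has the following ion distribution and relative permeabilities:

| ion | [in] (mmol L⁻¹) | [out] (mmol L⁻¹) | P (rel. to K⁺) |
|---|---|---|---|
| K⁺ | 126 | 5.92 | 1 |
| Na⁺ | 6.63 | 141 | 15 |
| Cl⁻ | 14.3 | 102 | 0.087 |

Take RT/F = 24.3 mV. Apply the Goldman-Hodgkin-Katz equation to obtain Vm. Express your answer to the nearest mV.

Vm = 24.3 · ln[(Σ P·[cation]ₒ + Σ P·[anion]ᵢ) / (Σ P·[cation]ᵢ + Σ P·[anion]ₒ)]
Numerator = 1×5.92 + 15×141 + 0.087×14.3 = 2122
Denominator = 1×126 + 15×6.63 + 0.087×102 = 234.3
Vm = 24.3 · ln(9.0565) = 24.3 × (2.2035) = 53.54 mV

54 mV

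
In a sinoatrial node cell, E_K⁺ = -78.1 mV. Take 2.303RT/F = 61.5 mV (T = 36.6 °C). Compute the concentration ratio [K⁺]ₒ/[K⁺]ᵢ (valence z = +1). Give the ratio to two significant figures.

log₁₀([out]/[in]) = E·z/(61.5) = -78.1 × 1 / 61.5 = -1.2699
[out]/[in] = 10^(-1.2699) = 0.05371

0.054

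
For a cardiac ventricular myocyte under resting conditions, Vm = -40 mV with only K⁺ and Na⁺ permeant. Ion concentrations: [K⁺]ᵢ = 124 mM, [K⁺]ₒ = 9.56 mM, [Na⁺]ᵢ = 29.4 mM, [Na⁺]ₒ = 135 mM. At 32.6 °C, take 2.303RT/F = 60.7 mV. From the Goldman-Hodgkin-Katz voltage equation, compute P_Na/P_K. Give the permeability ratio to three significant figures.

0.137

Let α = P_Na/P_K. GHK: Vm = 60.7·log₁₀[(Kₒ + α·Naₒ)/(Kᵢ + α·Naᵢ)].
10^(Vm/60.7) = 10^(-40.0/60.7) = 0.21929
So 0.21929·(Kᵢ + α·Naᵢ) = Kₒ + α·Naₒ → α = (0.21929·124.0 − 9.56) / (135.0 − 0.21929·29.4)
α = (27.19 − 9.56) / (135.0 − 6.447) = 17.63/128.6 = 0.1372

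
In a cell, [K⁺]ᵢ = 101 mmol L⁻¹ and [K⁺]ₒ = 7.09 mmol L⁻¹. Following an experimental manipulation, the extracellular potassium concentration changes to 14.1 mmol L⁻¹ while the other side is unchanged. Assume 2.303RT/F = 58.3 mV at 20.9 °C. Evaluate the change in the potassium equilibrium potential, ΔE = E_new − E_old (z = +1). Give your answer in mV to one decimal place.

17.4 mV

E_old = (58.3/1)·log₁₀(7.09/101) = -67.26 mV
E_new = (58.3/1)·log₁₀(14.1/101) = -49.85 mV
ΔE = -49.85 − (-67.26) = 17.41 mV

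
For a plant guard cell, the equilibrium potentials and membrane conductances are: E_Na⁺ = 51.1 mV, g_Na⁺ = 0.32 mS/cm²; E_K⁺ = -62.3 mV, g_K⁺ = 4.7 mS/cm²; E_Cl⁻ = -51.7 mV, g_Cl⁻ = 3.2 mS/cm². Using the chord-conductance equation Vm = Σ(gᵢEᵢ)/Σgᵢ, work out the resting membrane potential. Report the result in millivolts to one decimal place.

-53.8 mV

Σ gᵢEᵢ = 0.32·(51.1) + 4.7·(-62.3) + 3.2·(-51.7) = -441.90
Σ gᵢ = 0.32 + 4.7 + 3.2 = 8.22
Vm = -441.90 / 8.22 = -53.76 mV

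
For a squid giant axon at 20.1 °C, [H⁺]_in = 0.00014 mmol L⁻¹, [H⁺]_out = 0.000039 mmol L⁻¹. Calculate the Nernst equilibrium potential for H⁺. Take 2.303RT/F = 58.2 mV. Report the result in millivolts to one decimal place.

E = (58.2/z) · log₁₀([H⁺]_out/[H⁺]_in) with z = +1.
= (58.2/1) · log₁₀(0.000039/0.00014) = 58.20 · log₁₀(0.2786)
= 58.20 · (-0.5551) = -32.30 mV

-32.3 mV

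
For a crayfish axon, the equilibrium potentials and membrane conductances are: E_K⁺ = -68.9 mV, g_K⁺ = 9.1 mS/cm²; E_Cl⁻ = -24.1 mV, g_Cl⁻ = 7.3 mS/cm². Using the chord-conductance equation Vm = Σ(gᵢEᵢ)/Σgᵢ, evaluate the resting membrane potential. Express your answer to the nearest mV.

-49 mV

Σ gᵢEᵢ = 9.1·(-68.9) + 7.3·(-24.1) = -802.92
Σ gᵢ = 9.1 + 7.3 = 16.4
Vm = -802.92 / 16.4 = -48.96 mV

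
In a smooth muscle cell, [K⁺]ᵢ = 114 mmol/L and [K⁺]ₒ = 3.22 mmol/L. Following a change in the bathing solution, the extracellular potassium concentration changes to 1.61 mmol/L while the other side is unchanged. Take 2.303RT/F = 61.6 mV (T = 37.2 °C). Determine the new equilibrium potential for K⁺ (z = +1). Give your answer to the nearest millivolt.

After the shift: [K⁺]_out = 1.61, [K⁺]_in = 114 mmol/L.
E_new = (61.6/1)·log₁₀(1.61/114) = 61.60 · (-1.8501) = -113.96 mV

-114 mV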